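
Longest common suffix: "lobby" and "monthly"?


Word 1: "lobby"
Word 2: "monthly"
Comparing from end:
  Pos -1: 'y' == 'y'
  Pos -2: 'b' != 'l' (stop)
LCS = "y" (length 1)


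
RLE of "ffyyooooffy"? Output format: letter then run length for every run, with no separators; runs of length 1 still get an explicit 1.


String: "ffyyooooffy"
Scanning for consecutive runs:
  'f' x 2
  'y' x 2
  'o' x 4
  'f' x 2
  'y' x 1
RLE = "f2y2o4f2y1"


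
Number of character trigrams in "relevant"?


Word: "relevant" (length 8)
Number of 3-grams = length - 3 + 1 = 8 - 3 + 1
= 6


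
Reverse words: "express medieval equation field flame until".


Original: "express medieval equation field flame until"
Words (1..n): express | medieval | equation | field | flame | until
Reversed (n..1): until | flame | field | equation | medieval | express
Result = "until flame field equation medieval express"


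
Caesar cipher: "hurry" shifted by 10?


Word: "hurry"
Shift: 10
Each letter → (letter + shift) mod 26:
  'h' (7) + 10 = 17 → 'r'
  'u' (20) + 10 = 4 → 'e'
  'r' (17) + 10 = 1 → 'b'
  'r' (17) + 10 = 1 → 'b'
  'y' (24) + 10 = 8 → 'i'
Result = "rebbi"


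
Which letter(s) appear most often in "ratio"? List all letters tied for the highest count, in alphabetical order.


Word: "ratio"
Letter counts:
  'a': 1
  'i': 1
  'o': 1
  'r': 1
  't': 1
Maximum count = 1
Most frequent = 'a', 'i', 'o', 'r', 't' (1 time each)


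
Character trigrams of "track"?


Word: "track" (length 5)
Number of trigrams = 5 - 3 + 1 = 3
  Position 0: "tra"
  Position 1: "rac"
  Position 2: "ack"
Trigrams = "tra", "rac", "ack"


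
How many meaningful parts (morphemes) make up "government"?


Word: "government"
Morphemes: govern | -ment
Each morpheme carries meaning
= 2 morphemes


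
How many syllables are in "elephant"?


Word: "elephant"
Syllable breakdown: el · e · phant
Counting: 3 parts
= 3 syllables


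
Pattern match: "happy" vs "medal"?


Pattern of "happy": [0, 1, 2, 2, 3]
Pattern of "medal": [0, 1, 2, 3, 4]
Patterns do not match
Same pattern = No


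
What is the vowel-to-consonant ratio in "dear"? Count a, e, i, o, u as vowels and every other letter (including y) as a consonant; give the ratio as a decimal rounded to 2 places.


Word: "dear"
Vowels (a,e,i,o,u): 2
Consonants: 2
Ratio = 2/2
= 1.00


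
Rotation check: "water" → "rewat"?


Word: "water", Candidate: "rewat"
Method: check if candidate is substring of word+word
"waterwater" contains "rewat"? No
Is rotation = No


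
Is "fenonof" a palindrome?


Word: "fenonof"
Reversed: "fononef"
Forward == Backward? fenonof != fononef
Palindrome = No


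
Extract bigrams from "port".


Word: "port" (length 4)
Number of bigrams = 4 - 2 + 1 = 3
  Position 0: "po"
  Position 1: "or"
  Position 2: "rt"
Bigrams = "po", "or", "rt"


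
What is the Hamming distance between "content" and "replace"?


Comparing character by character (same length = 7):
  Pos 0: 'c' vs 'r' !=
  Pos 1: 'o' vs 'e' !=
  Pos 2: 'n' vs 'p' !=
  Pos 3: 't' vs 'l' !=
  Pos 4: 'e' vs 'a' !=
  Pos 5: 'n' vs 'c' !=
  Pos 6: 't' vs 'e' !=
Hamming distance = 7


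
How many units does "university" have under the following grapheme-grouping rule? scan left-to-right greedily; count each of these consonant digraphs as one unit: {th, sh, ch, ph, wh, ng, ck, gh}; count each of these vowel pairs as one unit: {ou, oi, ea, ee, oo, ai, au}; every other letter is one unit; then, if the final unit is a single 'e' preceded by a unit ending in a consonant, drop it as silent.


Word: "university" (10 letters)
Left-to-right scan:
  (1) 'u' (letter)
  (2) 'n' (letter)
  (3) 'i' (letter)
  (4) 'v' (letter)
  (5) 'e' (letter)
  (6) 'r' (letter)
  (7) 's' (letter)
  (8) 'i' (letter)
  (9) 't' (letter)
  (10) 'y' (letter)
Units from scan: 10
Sound units = 10 units


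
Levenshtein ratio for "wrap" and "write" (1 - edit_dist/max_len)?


Word 1: "wrap" (length 4)
Word 2: "write" (length 5)
One optimal edit sequence:
  1. keep 'w'
  2. keep 'r'
  3. insert 'i'  (+1)
  4. substitute 'a' -> 't'  (+1)
  5. substitute 'p' -> 'e'  (+1)
Edit distance = 3
Max length = max(4, 5) = 5
Similarity = 1 - 3/5
= 0.4000


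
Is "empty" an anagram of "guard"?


Word 1: "guard" → sorted: adgru
Word 2: "empty" → sorted: empty
Same letters? adgru != empty
Anagram = No


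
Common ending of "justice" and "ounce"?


Word 1: "justice"
Word 2: "ounce"
Comparing from end:
  Pos -1: 'e' == 'e'
  Pos -2: 'c' == 'c'
  Pos -3: 'i' != 'n' (stop)
LCS = "ce" (length 2)


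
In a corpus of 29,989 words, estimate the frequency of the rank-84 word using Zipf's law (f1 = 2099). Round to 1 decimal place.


Zipf's law: f(r) = f(1) / r
f(1) = 2099
f(84) = 2099 / 84
= 25.0 occurrences


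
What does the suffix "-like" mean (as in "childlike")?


Suffix: -like
Example: childlike = child + -like
Meaning = resembling


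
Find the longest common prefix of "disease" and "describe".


Word 1: "disease"
Word 2: "describe"
Comparing from start:
  Pos 0: 'd' == 'd'
  Pos 1: 'i' != 'e' (stop)
LCP = "d" (length 1)


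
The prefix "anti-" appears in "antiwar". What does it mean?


Prefix: anti-
Example: antiwar (anti- + war)
Meaning = against


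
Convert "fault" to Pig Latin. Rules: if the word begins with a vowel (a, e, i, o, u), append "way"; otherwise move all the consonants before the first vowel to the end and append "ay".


Word: "fault"
Starts with consonant(s) → move to end, add 'ay'
Consonant cluster: "f"
Pig Latin = "aultfay"


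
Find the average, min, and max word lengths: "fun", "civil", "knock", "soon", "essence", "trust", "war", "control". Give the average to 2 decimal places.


Lengths: "fun"=3, "civil"=5, "knock"=5, "soon"=4, "essence"=7, "trust"=5, "war"=3, "control"=7
Sum = 39, Count = 8
Average = 39/8 = 4.88
= avg=4.88, min=3, max=7


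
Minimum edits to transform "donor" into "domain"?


Word 1: "donor" (length 5)
Word 2: "domain" (length 6)
One optimal edit sequence (insert/delete/substitute each cost 1):
  1. keep 'd'
  2. keep 'o'
  3. insert 'm'  (+1)
  4. substitute 'n' -> 'a'  (+1)
  5. substitute 'o' -> 'i'  (+1)
  6. substitute 'r' -> 'n'  (+1)
Total edit operations: 4
Edit distance = 4


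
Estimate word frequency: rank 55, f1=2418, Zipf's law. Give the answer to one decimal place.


Zipf's law: f(r) = f(1) / r
f(1) = 2418
f(55) = 2418 / 55
= 44.0 occurrences


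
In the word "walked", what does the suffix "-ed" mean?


Suffix: -ed
As in: walked -> walk + -ed
Meaning = past tense


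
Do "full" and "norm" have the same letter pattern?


Pattern of "full": [0, 1, 2, 2]
Pattern of "norm": [0, 1, 2, 3]
Patterns do not match
Same pattern = No


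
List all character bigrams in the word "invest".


Word: "invest" (length 6)
Number of bigrams = 6 - 2 + 1 = 5
  Position 0: "in"
  Position 1: "nv"
  Position 2: "ve"
  Position 3: "es"
  Position 4: "st"
Bigrams = "in", "nv", "ve", "es", "st"


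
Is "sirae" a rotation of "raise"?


Word: "raise", Candidate: "sirae"
Method: check if candidate is substring of word+word
"raiseraise" contains "sirae"? No
Is rotation = No


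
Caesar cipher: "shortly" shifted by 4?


Word: "shortly"
Shift: 4
Each letter → (letter + shift) mod 26:
  's' (18) + 4 = 22 → 'w'
  'h' (7) + 4 = 11 → 'l'
  'o' (14) + 4 = 18 → 's'
  'r' (17) + 4 = 21 → 'v'
  't' (19) + 4 = 23 → 'x'
  'l' (11) + 4 = 15 → 'p'
  'y' (24) + 4 = 2 → 'c'
Result = "wlsvxpc"


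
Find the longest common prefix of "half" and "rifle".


Word 1: "half"
Word 2: "rifle"
Comparing from start:
  Pos 0: 'h' != 'r' (stop)
LCP = "" (length 0)


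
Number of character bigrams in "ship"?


Word: "ship" (length 4)
Number of 2-grams = length - 2 + 1 = 4 - 2 + 1
= 3


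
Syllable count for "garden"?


Word: "garden"
Syllable breakdown: gar / den
Counting: 2 parts
= 2 syllables


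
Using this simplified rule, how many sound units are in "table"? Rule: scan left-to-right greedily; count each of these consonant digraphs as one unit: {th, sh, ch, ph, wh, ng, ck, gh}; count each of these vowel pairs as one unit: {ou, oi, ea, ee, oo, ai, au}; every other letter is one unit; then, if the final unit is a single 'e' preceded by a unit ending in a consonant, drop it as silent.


Word: "table" (5 letters)
Left-to-right scan:
  (1) 't' (letter)
  (2) 'a' (letter)
  (3) 'b' (letter)
  (4) 'l' (letter)
  (5) 'e' (letter)
Units from scan: 5
Final unit is 'e' after a consonant -> drop as silent (-1)
Sound units = 4 units


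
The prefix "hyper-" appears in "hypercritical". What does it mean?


Prefix: hyper-
As in: hypercritical -> hyper- + critical
Meaning = over / excessive


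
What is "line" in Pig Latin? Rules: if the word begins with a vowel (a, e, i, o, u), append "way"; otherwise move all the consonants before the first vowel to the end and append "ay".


Word: "line"
Starts with consonant(s) → move to end, add 'ay'
Consonant cluster: "l"
Pig Latin = "inelay"


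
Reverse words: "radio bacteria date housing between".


Original: "radio bacteria date housing between"
Words (1..n): radio | bacteria | date | housing | between
Reversed (n..1): between | housing | date | bacteria | radio
Result = "between housing date bacteria radio"


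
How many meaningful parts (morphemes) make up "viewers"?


Word: "viewers"
Morphemes: view | -er | -s
Each morpheme carries meaning
= 3 morphemes


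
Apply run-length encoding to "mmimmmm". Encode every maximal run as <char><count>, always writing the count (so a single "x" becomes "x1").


String: "mmimmmm"
Scanning for consecutive runs:
  'm' x 2
  'i' x 1
  'm' x 4
RLE = "m2i1m4"


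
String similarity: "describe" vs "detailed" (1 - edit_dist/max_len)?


Word 1: "describe" (length 8)
Word 2: "detailed" (length 8)
One optimal edit sequence:
  1. keep 'd'
  2. keep 'e'
  3. delete 's'  (+1)
  4. substitute 'c' -> 't'  (+1)
  5. substitute 'r' -> 'a'  (+1)
  6. keep 'i'
  7. substitute 'b' -> 'l'  (+1)
  8. keep 'e'
  9. insert 'd'  (+1)
Edit distance = 5
Max length = max(8, 8) = 8
Similarity = 1 - 5/8
= 0.3750


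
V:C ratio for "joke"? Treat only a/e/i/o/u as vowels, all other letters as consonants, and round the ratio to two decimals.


Word: "joke"
Vowels (a,e,i,o,u): 2
Consonants: 2
Ratio = 2/2
= 1.00


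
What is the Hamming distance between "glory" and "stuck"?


Comparing character by character (same length = 5):
  Pos 0: 'g' vs 's' !=
  Pos 1: 'l' vs 't' !=
  Pos 2: 'o' vs 'u' !=
  Pos 3: 'r' vs 'c' !=
  Pos 4: 'y' vs 'k' !=
Hamming distance = 5


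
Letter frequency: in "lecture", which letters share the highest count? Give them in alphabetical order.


Word: "lecture"
Letter counts:
  'c': 1
  'e': 2
  'l': 1
  'r': 1
  't': 1
  'u': 1
Maximum count = 2
Most frequent = 'e' (2 times each)


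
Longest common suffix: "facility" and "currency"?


Word 1: "facility"
Word 2: "currency"
Comparing from end:
  Pos -1: 'y' == 'y'
  Pos -2: 't' != 'c' (stop)
LCS = "y" (length 1)


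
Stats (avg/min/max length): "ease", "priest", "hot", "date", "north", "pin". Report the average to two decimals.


Lengths: "ease"=4, "priest"=6, "hot"=3, "date"=4, "north"=5, "pin"=3
Sum = 25, Count = 6
Average = 25/6 = 4.17
= avg=4.17, min=3, max=6


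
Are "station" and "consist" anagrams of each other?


Word 1: "station" → sorted: ainostt
Word 2: "consist" → sorted: cinosst
Same letters? ainostt != cinosst
Anagram = No


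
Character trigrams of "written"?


Word: "written" (length 7)
Number of trigrams = 7 - 3 + 1 = 5
  Position 0: "wri"
  Position 1: "rit"
  Position 2: "itt"
  Position 3: "tte"
  Position 4: "ten"
Trigrams = "wri", "rit", "itt", "tte", "ten"


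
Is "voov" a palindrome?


Word: "voov"
Reversed: "voov"
Forward == Backward? voov == voov
Palindrome = Yes


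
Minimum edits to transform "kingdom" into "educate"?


Word 1: "kingdom" (length 7)
Word 2: "educate" (length 7)
One optimal edit sequence (insert/delete/substitute each cost 1):
  1. substitute 'k' -> 'e'  (+1)
  2. substitute 'i' -> 'd'  (+1)
  3. substitute 'n' -> 'u'  (+1)
  4. substitute 'g' -> 'c'  (+1)
  5. substitute 'd' -> 'a'  (+1)
  6. substitute 'o' -> 't'  (+1)
  7. substitute 'm' -> 'e'  (+1)
Total edit operations: 7
Edit distance = 7


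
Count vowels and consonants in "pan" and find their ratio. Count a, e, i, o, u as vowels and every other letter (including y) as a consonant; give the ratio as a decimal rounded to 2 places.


Word: "pan"
Vowels (a,e,i,o,u): 1
Consonants: 2
Ratio = 1/2
= 0.50


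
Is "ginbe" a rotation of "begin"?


Word: "begin", Candidate: "ginbe"
Method: check if candidate is substring of word+word
"beginbegin" contains "ginbe"? Yes
Is rotation = Yes


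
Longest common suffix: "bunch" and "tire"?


Word 1: "bunch"
Word 2: "tire"
Comparing from end:
  Pos -1: 'h' != 'e' (stop)
LCS = "" (length 0)


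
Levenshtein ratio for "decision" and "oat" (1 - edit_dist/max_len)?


Word 1: "decision" (length 8)
Word 2: "oat" (length 3)
One optimal edit sequence:
  1. delete 'd'  (+1)
  2. delete 'e'  (+1)
  3. delete 'c'  (+1)
  4. delete 'i'  (+1)
  5. delete 's'  (+1)
  6. substitute 'i' -> 'o'  (+1)
  7. substitute 'o' -> 'a'  (+1)
  8. substitute 'n' -> 't'  (+1)
Edit distance = 8
Max length = max(8, 3) = 8
Similarity = 1 - 8/8
= 0.0000


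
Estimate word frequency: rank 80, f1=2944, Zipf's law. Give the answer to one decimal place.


Zipf's law: f(r) = f(1) / r
f(1) = 2944
f(80) = 2944 / 80
= 36.8 occurrences


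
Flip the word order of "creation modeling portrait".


Original: "creation modeling portrait"
Words (1..n): creation | modeling | portrait
Reversed (n..1): portrait | modeling | creation
Result = "portrait modeling creation"


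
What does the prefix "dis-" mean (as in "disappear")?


Prefix: dis-
Example: disappear (dis- + appear)
Meaning = not / opposite


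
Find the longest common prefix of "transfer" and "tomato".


Word 1: "transfer"
Word 2: "tomato"
Comparing from start:
  Pos 0: 't' == 't'
  Pos 1: 'r' != 'o' (stop)
LCP = "t" (length 1)


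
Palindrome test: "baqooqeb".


Word: "baqooqeb"
Reversed: "beqooqab"
Forward == Backward? baqooqeb != beqooqab
Palindrome = No


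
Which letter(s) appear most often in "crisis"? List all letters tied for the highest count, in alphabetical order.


Word: "crisis"
Letter counts:
  'c': 1
  'i': 2
  'r': 1
  's': 2
Maximum count = 2
Most frequent = 'i', 's' (2 times each)


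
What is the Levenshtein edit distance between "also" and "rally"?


Word 1: "also" (length 4)
Word 2: "rally" (length 5)
One optimal edit sequence (insert/delete/substitute each cost 1):
  1. insert 'r'  (+1)
  2. keep 'a'
  3. keep 'l'
  4. substitute 's' -> 'l'  (+1)
  5. substitute 'o' -> 'y'  (+1)
Total edit operations: 3
Edit distance = 3


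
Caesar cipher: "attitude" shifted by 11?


Word: "attitude"
Shift: 11
Each letter → (letter + shift) mod 26:
  'a' (0) + 11 = 11 → 'l'
  't' (19) + 11 = 4 → 'e'
  't' (19) + 11 = 4 → 'e'
  'i' (8) + 11 = 19 → 't'
  't' (19) + 11 = 4 → 'e'
  'u' (20) + 11 = 5 → 'f'
  'd' (3) + 11 = 14 → 'o'
  'e' (4) + 11 = 15 → 'p'
Result = "leetefop"


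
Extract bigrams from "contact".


Word: "contact" (length 7)
Number of bigrams = 7 - 2 + 1 = 6
  Position 0: "co"
  Position 1: "on"
  Position 2: "nt"
  Position 3: "ta"
  Position 4: "ac"
  Position 5: "ct"
Bigrams = "co", "on", "nt", "ta", "ac", "ct"


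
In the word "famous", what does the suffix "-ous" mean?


Suffix: -ous
As in: famous -> fame + -ous, with a spelling change
Meaning = having quality of


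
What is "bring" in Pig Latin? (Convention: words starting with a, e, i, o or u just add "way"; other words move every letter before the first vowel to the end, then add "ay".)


Word: "bring"
Starts with consonant(s) → move to end, add 'ay'
Consonant cluster: "br"
Pig Latin = "ingbray"


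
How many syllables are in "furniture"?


Word: "furniture"
Syllable breakdown: fur · ni · ture
Counting: 3 parts
= 3 syllables


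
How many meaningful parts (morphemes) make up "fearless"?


Word: "fearless"
Morphemes: fear | -less
Each morpheme carries meaning
= 2 morphemes


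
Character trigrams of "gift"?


Word: "gift" (length 4)
Number of trigrams = 4 - 3 + 1 = 2
  Position 0: "gif"
  Position 1: "ift"
Trigrams = "gif", "ift"


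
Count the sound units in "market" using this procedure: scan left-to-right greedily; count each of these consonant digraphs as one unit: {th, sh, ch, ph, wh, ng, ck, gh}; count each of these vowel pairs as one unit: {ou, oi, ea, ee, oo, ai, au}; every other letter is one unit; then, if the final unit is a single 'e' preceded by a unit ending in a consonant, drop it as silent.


Word: "market" (6 letters)
Left-to-right scan:
  (1) 'm' (letter)
  (2) 'a' (letter)
  (3) 'r' (letter)
  (4) 'k' (letter)
  (5) 'e' (letter)
  (6) 't' (letter)
Units from scan: 6
Sound units = 6 units


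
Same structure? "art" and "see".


Pattern of "art": [0, 1, 2]
Pattern of "see": [0, 1, 1]
Patterns do not match
Same pattern = No


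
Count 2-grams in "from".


Word: "from" (length 4)
Number of 2-grams = length - 2 + 1 = 4 - 2 + 1
= 3


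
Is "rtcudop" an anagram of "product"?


Word 1: "product" → sorted: cdoprtu
Word 2: "rtcudop" → sorted: cdoprtu
Same letters? cdoprtu == cdoprtu
Anagram = Yes


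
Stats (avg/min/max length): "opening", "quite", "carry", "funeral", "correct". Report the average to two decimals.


Lengths: "opening"=7, "quite"=5, "carry"=5, "funeral"=7, "correct"=7
Sum = 31, Count = 5
Average = 31/5 = 6.20
= avg=6.20, min=5, max=7


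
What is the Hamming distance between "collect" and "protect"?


Comparing character by character (same length = 7):
  Pos 0: 'c' vs 'p' !=
  Pos 1: 'o' vs 'r' !=
  Pos 2: 'l' vs 'o' !=
  Pos 3: 'l' vs 't' !=
  Pos 4: 'e' vs 'e' =
  Pos 5: 'c' vs 'c' =
  Pos 6: 't' vs 't' =
Hamming distance = 4


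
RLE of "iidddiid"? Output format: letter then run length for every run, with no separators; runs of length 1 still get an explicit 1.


String: "iidddiid"
Scanning for consecutive runs:
  'i' x 2
  'd' x 3
  'i' x 2
  'd' x 1
RLE = "i2d3i2d1"


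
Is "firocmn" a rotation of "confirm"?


Word: "confirm", Candidate: "firocmn"
Method: check if candidate is substring of word+word
"confirmconfirm" contains "firocmn"? No
Is rotation = No


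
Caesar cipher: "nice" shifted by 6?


Word: "nice"
Shift: 6
Each letter → (letter + shift) mod 26:
  'n' (13) + 6 = 19 → 't'
  'i' (8) + 6 = 14 → 'o'
  'c' (2) + 6 = 8 → 'i'
  'e' (4) + 6 = 10 → 'k'
Result = "toik"


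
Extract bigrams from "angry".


Word: "angry" (length 5)
Number of bigrams = 5 - 2 + 1 = 4
  Position 0: "an"
  Position 1: "ng"
  Position 2: "gr"
  Position 3: "ry"
Bigrams = "an", "ng", "gr", "ry"


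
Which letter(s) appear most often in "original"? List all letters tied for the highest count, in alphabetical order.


Word: "original"
Letter counts:
  'a': 1
  'g': 1
  'i': 2
  'l': 1
  'n': 1
  'o': 1
  'r': 1
Maximum count = 2
Most frequent = 'i' (2 times each)


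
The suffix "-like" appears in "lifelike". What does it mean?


Suffix: -like
Example: lifelike (life + -like)
Meaning = resembling


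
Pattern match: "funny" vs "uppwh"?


Pattern of "funny": [0, 1, 2, 2, 3]
Pattern of "uppwh": [0, 1, 1, 2, 3]
Patterns do not match
Same pattern = No


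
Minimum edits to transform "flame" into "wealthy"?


Word 1: "flame" (length 5)
Word 2: "wealthy" (length 7)
One optimal edit sequence (insert/delete/substitute each cost 1):
  1. insert 'w'  (+1)
  2. insert 'e'  (+1)
  3. substitute 'f' -> 'a'  (+1)
  4. keep 'l'
  5. substitute 'a' -> 't'  (+1)
  6. substitute 'm' -> 'h'  (+1)
  7. substitute 'e' -> 'y'  (+1)
Total edit operations: 6
Edit distance = 6


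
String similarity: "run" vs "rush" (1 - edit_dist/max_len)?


Word 1: "run" (length 3)
Word 2: "rush" (length 4)
One optimal edit sequence:
  1. keep 'r'
  2. keep 'u'
  3. insert 's'  (+1)
  4. substitute 'n' -> 'h'  (+1)
Edit distance = 2
Max length = max(3, 4) = 4
Similarity = 1 - 2/4
= 0.5000


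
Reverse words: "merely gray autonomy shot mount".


Original: "merely gray autonomy shot mount"
Words (1..n): merely | gray | autonomy | shot | mount
Reversed (n..1): mount | shot | autonomy | gray | merely
Result = "mount shot autonomy gray merely"


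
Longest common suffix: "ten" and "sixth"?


Word 1: "ten"
Word 2: "sixth"
Comparing from end:
  Pos -1: 'n' != 'h' (stop)
LCS = "" (length 0)


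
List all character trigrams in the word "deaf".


Word: "deaf" (length 4)
Number of trigrams = 4 - 3 + 1 = 2
  Position 0: "dea"
  Position 1: "eaf"
Trigrams = "dea", "eaf"


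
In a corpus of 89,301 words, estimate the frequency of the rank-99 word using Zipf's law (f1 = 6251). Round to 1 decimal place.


Zipf's law: f(r) = f(1) / r
f(1) = 6251
f(99) = 6251 / 99
= 63.1 occurrences


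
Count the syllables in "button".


Word: "button"
Syllable breakdown: but · ton
Counting: 2 parts
= 2 syllables


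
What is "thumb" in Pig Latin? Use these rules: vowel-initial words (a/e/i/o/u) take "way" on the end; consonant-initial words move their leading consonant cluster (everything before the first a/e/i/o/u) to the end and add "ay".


Word: "thumb"
Starts with consonant(s) → move to end, add 'ay'
Consonant cluster: "th"
Pig Latin = "umbthay"


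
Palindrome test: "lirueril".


Word: "lirueril"
Reversed: "lireuril"
Forward == Backward? lirueril != lireuril
Palindrome = No


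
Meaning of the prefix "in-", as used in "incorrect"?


Prefix: in-
As in: incorrect -> in- + correct
Meaning = not / into


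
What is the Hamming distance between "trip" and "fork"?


Comparing character by character (same length = 4):
  Pos 0: 't' vs 'f' !=
  Pos 1: 'r' vs 'o' !=
  Pos 2: 'i' vs 'r' !=
  Pos 3: 'p' vs 'k' !=
Hamming distance = 4


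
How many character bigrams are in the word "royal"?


Word: "royal" (length 5)
Number of 2-grams = length - 2 + 1 = 5 - 2 + 1
= 4


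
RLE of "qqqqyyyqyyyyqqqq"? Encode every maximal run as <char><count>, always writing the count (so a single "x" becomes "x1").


String: "qqqqyyyqyyyyqqqq"
Scanning for consecutive runs:
  'q' x 4
  'y' x 3
  'q' x 1
  'y' x 4
  'q' x 4
RLE = "q4y3q1y4q4"


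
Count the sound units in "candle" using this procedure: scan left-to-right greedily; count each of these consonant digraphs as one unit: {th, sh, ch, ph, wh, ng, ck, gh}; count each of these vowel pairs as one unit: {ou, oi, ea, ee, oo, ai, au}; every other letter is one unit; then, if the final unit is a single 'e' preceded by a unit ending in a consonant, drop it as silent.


Word: "candle" (6 letters)
Left-to-right scan:
  [1] 'c' (letter)
  [2] 'a' (letter)
  [3] 'n' (letter)
  [4] 'd' (letter)
  [5] 'l' (letter)
  [6] 'e' (letter)
Units from scan: 6
Final unit is 'e' after a consonant -> drop as silent (-1)
Sound units = 5 units


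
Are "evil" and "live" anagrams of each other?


Word 1: "evil" → sorted: eilv
Word 2: "live" → sorted: eilv
Same letters? eilv == eilv
Anagram = Yes


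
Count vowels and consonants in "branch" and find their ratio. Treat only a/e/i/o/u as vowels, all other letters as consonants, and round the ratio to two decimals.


Word: "branch"
Vowels (a,e,i,o,u): 1
Consonants: 5
Ratio = 1/5
= 0.20


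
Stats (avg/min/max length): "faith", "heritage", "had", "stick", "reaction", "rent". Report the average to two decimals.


Lengths: "faith"=5, "heritage"=8, "had"=3, "stick"=5, "reaction"=8, "rent"=4
Sum = 33, Count = 6
Average = 33/6 = 5.50
= avg=5.50, min=3, max=8


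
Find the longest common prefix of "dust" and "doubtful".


Word 1: "dust"
Word 2: "doubtful"
Comparing from start:
  Pos 0: 'd' == 'd'
  Pos 1: 'u' != 'o' (stop)
LCP = "d" (length 1)


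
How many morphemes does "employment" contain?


Word: "employment"
Morphemes: employ / -ment
Each morpheme carries meaning
= 2 morphemes


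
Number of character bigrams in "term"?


Word: "term" (length 4)
Number of 2-grams = length - 2 + 1 = 4 - 2 + 1
= 3


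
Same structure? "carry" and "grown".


Pattern of "carry": [0, 1, 2, 2, 3]
Pattern of "grown": [0, 1, 2, 3, 4]
Patterns do not match
Same pattern = No


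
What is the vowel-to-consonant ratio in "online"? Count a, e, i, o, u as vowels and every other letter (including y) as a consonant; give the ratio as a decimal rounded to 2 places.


Word: "online"
Vowels (a,e,i,o,u): 3
Consonants: 3
Ratio = 3/3
= 1.00


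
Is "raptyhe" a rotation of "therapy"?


Word: "therapy", Candidate: "raptyhe"
Method: check if candidate is substring of word+word
"therapytherapy" contains "raptyhe"? No
Is rotation = No


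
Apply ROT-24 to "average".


Word: "average"
Shift: 24
Each letter → (letter + shift) mod 26:
  'a' (0) + 24 = 24 → 'y'
  'v' (21) + 24 = 19 → 't'
  'e' (4) + 24 = 2 → 'c'
  'r' (17) + 24 = 15 → 'p'
  'a' (0) + 24 = 24 → 'y'
  'g' (6) + 24 = 4 → 'e'
  'e' (4) + 24 = 2 → 'c'
Result = "ytcpyec"


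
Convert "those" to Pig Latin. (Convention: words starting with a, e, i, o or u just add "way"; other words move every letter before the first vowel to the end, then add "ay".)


Word: "those"
Starts with consonant(s) → move to end, add 'ay'
Consonant cluster: "th"
Pig Latin = "osethay"


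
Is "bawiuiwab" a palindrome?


Word: "bawiuiwab"
Reversed: "bawiuiwab"
Forward == Backward? bawiuiwab == bawiuiwab
Palindrome = Yes


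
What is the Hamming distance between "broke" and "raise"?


Comparing character by character (same length = 5):
  Pos 0: 'b' vs 'r' !=
  Pos 1: 'r' vs 'a' !=
  Pos 2: 'o' vs 'i' !=
  Pos 3: 'k' vs 's' !=
  Pos 4: 'e' vs 'e' =
Hamming distance = 4


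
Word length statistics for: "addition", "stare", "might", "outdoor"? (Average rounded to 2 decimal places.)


Lengths: "addition"=8, "stare"=5, "might"=5, "outdoor"=7
Sum = 25, Count = 4
Average = 25/4 = 6.25
= avg=6.25, min=5, max=8


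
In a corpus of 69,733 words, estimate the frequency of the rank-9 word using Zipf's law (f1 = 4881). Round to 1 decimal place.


Zipf's law: f(r) = f(1) / r
f(1) = 4881
f(9) = 4881 / 9
= 542.3 occurrences


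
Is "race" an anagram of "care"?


Word 1: "care" → sorted: acer
Word 2: "race" → sorted: acer
Same letters? acer == acer
Anagram = Yes


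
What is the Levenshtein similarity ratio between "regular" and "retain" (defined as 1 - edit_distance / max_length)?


Word 1: "regular" (length 7)
Word 2: "retain" (length 6)
One optimal edit sequence:
  1. keep 'r'
  2. keep 'e'
  3. delete 'g'  (+1)
  4. substitute 'u' -> 't'  (+1)
  5. substitute 'l' -> 'a'  (+1)
  6. substitute 'a' -> 'i'  (+1)
  7. substitute 'r' -> 'n'  (+1)
Edit distance = 5
Max length = max(7, 6) = 7
Similarity = 1 - 5/7
= 0.2857


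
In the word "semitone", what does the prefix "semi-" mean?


Prefix: semi-
As in: semitone -> semi- + tone
Meaning = half


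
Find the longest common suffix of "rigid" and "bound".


Word 1: "rigid"
Word 2: "bound"
Comparing from end:
  Pos -1: 'd' == 'd'
  Pos -2: 'i' != 'n' (stop)
LCS = "d" (length 1)


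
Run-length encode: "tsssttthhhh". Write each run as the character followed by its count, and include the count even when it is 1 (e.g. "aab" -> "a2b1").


String: "tsssttthhhh"
Scanning for consecutive runs:
  't' x 1
  's' x 3
  't' x 3
  'h' x 4
RLE = "t1s3t3h4"


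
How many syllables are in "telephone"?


Word: "telephone"
Syllable breakdown: tel | e | phone
Counting: 3 parts
= 3 syllables


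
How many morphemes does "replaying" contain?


Word: "replaying"
Morphemes: re- + play + -ing
Each morpheme carries meaning
= 3 morphemes


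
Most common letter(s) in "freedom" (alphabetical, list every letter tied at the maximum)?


Word: "freedom"
Letter counts:
  'd': 1
  'e': 2
  'f': 1
  'm': 1
  'o': 1
  'r': 1
Maximum count = 2
Most frequent = 'e' (2 times each)


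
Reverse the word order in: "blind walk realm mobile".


Original: "blind walk realm mobile"
Words (1..n): blind | walk | realm | mobile
Reversed (n..1): mobile | realm | walk | blind
Result = "mobile realm walk blind"


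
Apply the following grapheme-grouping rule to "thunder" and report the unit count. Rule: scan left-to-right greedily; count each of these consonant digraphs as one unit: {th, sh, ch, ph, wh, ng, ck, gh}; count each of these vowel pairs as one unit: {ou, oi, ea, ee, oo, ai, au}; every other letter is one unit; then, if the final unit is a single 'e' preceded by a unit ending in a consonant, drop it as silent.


Word: "thunder" (7 letters)
Left-to-right scan:
  [1] 'th' (digraph)
  [2] 'u' (letter)
  [3] 'n' (letter)
  [4] 'd' (letter)
  [5] 'e' (letter)
  [6] 'r' (letter)
Units from scan: 6
Sound units = 6 units


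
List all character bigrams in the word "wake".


Word: "wake" (length 4)
Number of bigrams = 4 - 2 + 1 = 3
  Position 0: "wa"
  Position 1: "ak"
  Position 2: "ke"
Bigrams = "wa", "ak", "ke"


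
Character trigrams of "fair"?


Word: "fair" (length 4)
Number of trigrams = 4 - 3 + 1 = 2
  Position 0: "fai"
  Position 1: "air"
Trigrams = "fai", "air"


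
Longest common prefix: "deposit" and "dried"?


Word 1: "deposit"
Word 2: "dried"
Comparing from start:
  Pos 0: 'd' == 'd'
  Pos 1: 'e' != 'r' (stop)
LCP = "d" (length 1)


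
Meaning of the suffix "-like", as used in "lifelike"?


Suffix: -like
As in: lifelike -> life + -like
Meaning = resembling


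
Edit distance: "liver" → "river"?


Word 1: "liver" (length 5)
Word 2: "river" (length 5)
One optimal edit sequence (insert/delete/substitute each cost 1):
  1. substitute 'l' -> 'r'  (+1)
  2. keep 'i'
  3. keep 'v'
  4. keep 'e'
  5. keep 'r'
Total edit operations: 1
Edit distance = 1


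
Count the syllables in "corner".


Word: "corner"
Syllable breakdown: cor / ner
Counting: 2 parts
= 2 syllables


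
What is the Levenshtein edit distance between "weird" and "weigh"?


Word 1: "weird" (length 5)
Word 2: "weigh" (length 5)
One optimal edit sequence (insert/delete/substitute each cost 1):
  1. keep 'w'
  2. keep 'e'
  3. keep 'i'
  4. substitute 'r' -> 'g'  (+1)
  5. substitute 'd' -> 'h'  (+1)
Total edit operations: 2
Edit distance = 2


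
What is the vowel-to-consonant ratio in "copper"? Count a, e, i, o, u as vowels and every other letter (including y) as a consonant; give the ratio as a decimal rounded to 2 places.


Word: "copper"
Vowels (a,e,i,o,u): 2
Consonants: 4
Ratio = 2/4
= 0.50


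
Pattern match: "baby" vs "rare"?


Pattern of "baby": [0, 1, 0, 2]
Pattern of "rare": [0, 1, 0, 2]
Patterns match
Same pattern = Yes


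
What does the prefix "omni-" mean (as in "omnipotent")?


Prefix: omni-
Example: omnipotent = omni- + potent
Meaning = all


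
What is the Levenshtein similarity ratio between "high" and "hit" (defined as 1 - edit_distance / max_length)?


Word 1: "high" (length 4)
Word 2: "hit" (length 3)
One optimal edit sequence:
  1. keep 'h'
  2. keep 'i'
  3. delete 'g'  (+1)
  4. substitute 'h' -> 't'  (+1)
Edit distance = 2
Max length = max(4, 3) = 4
Similarity = 1 - 2/4
= 0.5000


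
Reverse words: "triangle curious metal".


Original: "triangle curious metal"
Words (1..n): triangle | curious | metal
Reversed (n..1): metal | curious | triangle
Result = "metal curious triangle"


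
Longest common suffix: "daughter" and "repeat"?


Word 1: "daughter"
Word 2: "repeat"
Comparing from end:
  Pos -1: 'r' != 't' (stop)
LCS = "" (length 0)


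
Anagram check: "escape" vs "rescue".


Word 1: "escape" → sorted: aceeps
Word 2: "rescue" → sorted: ceersu
Same letters? aceeps != ceersu
Anagram = No


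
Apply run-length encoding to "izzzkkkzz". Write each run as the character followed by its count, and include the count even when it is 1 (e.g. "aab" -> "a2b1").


String: "izzzkkkzz"
Scanning for consecutive runs:
  'i' x 1
  'z' x 3
  'k' x 3
  'z' x 2
RLE = "i1z3k3z2"


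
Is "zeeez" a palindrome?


Word: "zeeez"
Reversed: "zeeez"
Forward == Backward? zeeez == zeeez
Palindrome = Yes


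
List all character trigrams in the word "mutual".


Word: "mutual" (length 6)
Number of trigrams = 6 - 3 + 1 = 4
  Position 0: "mut"
  Position 1: "utu"
  Position 2: "tua"
  Position 3: "ual"
Trigrams = "mut", "utu", "tua", "ual"


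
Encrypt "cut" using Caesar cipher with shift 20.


Word: "cut"
Shift: 20
Each letter → (letter + shift) mod 26:
  'c' (2) + 20 = 22 → 'w'
  'u' (20) + 20 = 14 → 'o'
  't' (19) + 20 = 13 → 'n'
Result = "won"


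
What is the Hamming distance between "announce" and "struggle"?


Comparing character by character (same length = 8):
  Pos 0: 'a' vs 's' !=
  Pos 1: 'n' vs 't' !=
  Pos 2: 'n' vs 'r' !=
  Pos 3: 'o' vs 'u' !=
  Pos 4: 'u' vs 'g' !=
  Pos 5: 'n' vs 'g' !=
  Pos 6: 'c' vs 'l' !=
  Pos 7: 'e' vs 'e' =
Hamming distance = 7


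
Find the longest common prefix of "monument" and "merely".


Word 1: "monument"
Word 2: "merely"
Comparing from start:
  Pos 0: 'm' == 'm'
  Pos 1: 'o' != 'e' (stop)
LCP = "m" (length 1)


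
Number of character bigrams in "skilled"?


Word: "skilled" (length 7)
Number of 2-grams = length - 2 + 1 = 7 - 2 + 1
= 6


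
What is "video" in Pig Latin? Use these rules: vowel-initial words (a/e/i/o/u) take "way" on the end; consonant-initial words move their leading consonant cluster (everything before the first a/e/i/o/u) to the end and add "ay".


Word: "video"
Starts with consonant(s) → move to end, add 'ay'
Consonant cluster: "v"
Pig Latin = "ideovay"


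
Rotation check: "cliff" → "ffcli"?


Word: "cliff", Candidate: "ffcli"
Method: check if candidate is substring of word+word
"cliffcliff" contains "ffcli"? Yes
Is rotation = Yes


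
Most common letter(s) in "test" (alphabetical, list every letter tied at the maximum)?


Word: "test"
Letter counts:
  'e': 1
  's': 1
  't': 2
Maximum count = 2
Most frequent = 't' (2 times each)


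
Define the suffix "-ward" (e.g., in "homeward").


Suffix: -ward
Example: homeward (home + -ward)
Meaning = in the direction of


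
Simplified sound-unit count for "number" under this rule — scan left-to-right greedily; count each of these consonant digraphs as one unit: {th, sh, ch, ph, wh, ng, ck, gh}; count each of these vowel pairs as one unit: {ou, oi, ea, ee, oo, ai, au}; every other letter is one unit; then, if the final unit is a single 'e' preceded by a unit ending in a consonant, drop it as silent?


Word: "number" (6 letters)
Left-to-right scan:
  1. 'n' (letter)
  2. 'u' (letter)
  3. 'm' (letter)
  4. 'b' (letter)
  5. 'e' (letter)
  6. 'r' (letter)
Units from scan: 6
Sound units = 6 units


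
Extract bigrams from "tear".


Word: "tear" (length 4)
Number of bigrams = 4 - 2 + 1 = 3
  Position 0: "te"
  Position 1: "ea"
  Position 2: "ar"
Bigrams = "te", "ea", "ar"


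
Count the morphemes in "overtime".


Word: "overtime"
Morphemes: over- / time
Each morpheme carries meaning
= 2 morphemes


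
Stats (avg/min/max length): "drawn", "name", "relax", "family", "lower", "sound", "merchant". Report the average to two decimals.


Lengths: "drawn"=5, "name"=4, "relax"=5, "family"=6, "lower"=5, "sound"=5, "merchant"=8
Sum = 38, Count = 7
Average = 38/7 = 5.43
= avg=5.43, min=4, max=8


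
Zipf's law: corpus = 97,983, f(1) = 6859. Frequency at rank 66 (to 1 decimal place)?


Zipf's law: f(r) = f(1) / r
f(1) = 6859
f(66) = 6859 / 66
= 103.9 occurrences


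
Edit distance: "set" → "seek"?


Word 1: "set" (length 3)
Word 2: "seek" (length 4)
One optimal edit sequence (insert/delete/substitute each cost 1):
  1. keep 's'
  2. insert 'e'  (+1)
  3. keep 'e'
  4. substitute 't' -> 'k'  (+1)
Total edit operations: 2
Edit distance = 2


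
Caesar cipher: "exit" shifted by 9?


Word: "exit"
Shift: 9
Each letter → (letter + shift) mod 26:
  'e' (4) + 9 = 13 → 'n'
  'x' (23) + 9 = 6 → 'g'
  'i' (8) + 9 = 17 → 'r'
  't' (19) + 9 = 2 → 'c'
Result = "ngrc"


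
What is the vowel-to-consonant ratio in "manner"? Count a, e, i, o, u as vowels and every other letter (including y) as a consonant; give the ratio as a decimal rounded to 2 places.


Word: "manner"
Vowels (a,e,i,o,u): 2
Consonants: 4
Ratio = 2/4
= 0.50


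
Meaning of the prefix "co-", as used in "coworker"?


Prefix: co-
As in: coworker -> co- + worker
Meaning = together


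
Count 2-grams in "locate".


Word: "locate" (length 6)
Number of 2-grams = length - 2 + 1 = 6 - 2 + 1
= 5


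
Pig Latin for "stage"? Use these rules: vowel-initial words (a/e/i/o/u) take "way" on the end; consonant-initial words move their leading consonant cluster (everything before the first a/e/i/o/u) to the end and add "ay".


Word: "stage"
Starts with consonant(s) → move to end, add 'ay'
Consonant cluster: "st"
Pig Latin = "agestay"


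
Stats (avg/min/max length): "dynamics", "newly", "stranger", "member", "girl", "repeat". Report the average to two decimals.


Lengths: "dynamics"=8, "newly"=5, "stranger"=8, "member"=6, "girl"=4, "repeat"=6
Sum = 37, Count = 6
Average = 37/6 = 6.17
= avg=6.17, min=4, max=8


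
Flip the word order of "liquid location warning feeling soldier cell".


Original: "liquid location warning feeling soldier cell"
Words (1..n): liquid | location | warning | feeling | soldier | cell
Reversed (n..1): cell | soldier | feeling | warning | location | liquid
Result = "cell soldier feeling warning location liquid"


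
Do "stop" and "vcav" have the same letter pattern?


Pattern of "stop": [0, 1, 2, 3]
Pattern of "vcav": [0, 1, 2, 0]
Patterns do not match
Same pattern = No


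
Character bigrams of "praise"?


Word: "praise" (length 6)
Number of bigrams = 6 - 2 + 1 = 5
  Position 0: "pr"
  Position 1: "ra"
  Position 2: "ai"
  Position 3: "is"
  Position 4: "se"
Bigrams = "pr", "ra", "ai", "is", "se"


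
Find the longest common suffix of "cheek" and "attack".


Word 1: "cheek"
Word 2: "attack"
Comparing from end:
  Pos -1: 'k' == 'k'
  Pos -2: 'e' != 'c' (stop)
LCS = "k" (length 1)


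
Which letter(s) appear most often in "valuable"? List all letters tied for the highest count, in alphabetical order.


Word: "valuable"
Letter counts:
  'a': 2
  'b': 1
  'e': 1
  'l': 2
  'u': 1
  'v': 1
Maximum count = 2
Most frequent = 'a', 'l' (2 times each)


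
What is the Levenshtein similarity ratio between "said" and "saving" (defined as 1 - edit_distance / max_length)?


Word 1: "said" (length 4)
Word 2: "saving" (length 6)
One optimal edit sequence:
  1. keep 's'
  2. keep 'a'
  3. insert 'v'  (+1)
  4. keep 'i'
  5. insert 'n'  (+1)
  6. substitute 'd' -> 'g'  (+1)
Edit distance = 3
Max length = max(4, 6) = 6
Similarity = 1 - 3/6
= 0.5000


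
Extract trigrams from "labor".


Word: "labor" (length 5)
Number of trigrams = 5 - 3 + 1 = 3
  Position 0: "lab"
  Position 1: "abo"
  Position 2: "bor"
Trigrams = "lab", "abo", "bor"


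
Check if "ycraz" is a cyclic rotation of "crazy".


Word: "crazy", Candidate: "ycraz"
Method: check if candidate is substring of word+word
"crazycrazy" contains "ycraz"? Yes
Is rotation = Yes


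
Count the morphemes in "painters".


Word: "painters"
Morphemes: paint / -er / -s
Each morpheme carries meaning
= 3 morphemes


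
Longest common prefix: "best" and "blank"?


Word 1: "best"
Word 2: "blank"
Comparing from start:
  Pos 0: 'b' == 'b'
  Pos 1: 'e' != 'l' (stop)
LCP = "b" (length 1)


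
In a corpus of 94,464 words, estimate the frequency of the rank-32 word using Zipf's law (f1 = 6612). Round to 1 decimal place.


Zipf's law: f(r) = f(1) / r
f(1) = 6612
f(32) = 6612 / 32
= 206.6 occurrences
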